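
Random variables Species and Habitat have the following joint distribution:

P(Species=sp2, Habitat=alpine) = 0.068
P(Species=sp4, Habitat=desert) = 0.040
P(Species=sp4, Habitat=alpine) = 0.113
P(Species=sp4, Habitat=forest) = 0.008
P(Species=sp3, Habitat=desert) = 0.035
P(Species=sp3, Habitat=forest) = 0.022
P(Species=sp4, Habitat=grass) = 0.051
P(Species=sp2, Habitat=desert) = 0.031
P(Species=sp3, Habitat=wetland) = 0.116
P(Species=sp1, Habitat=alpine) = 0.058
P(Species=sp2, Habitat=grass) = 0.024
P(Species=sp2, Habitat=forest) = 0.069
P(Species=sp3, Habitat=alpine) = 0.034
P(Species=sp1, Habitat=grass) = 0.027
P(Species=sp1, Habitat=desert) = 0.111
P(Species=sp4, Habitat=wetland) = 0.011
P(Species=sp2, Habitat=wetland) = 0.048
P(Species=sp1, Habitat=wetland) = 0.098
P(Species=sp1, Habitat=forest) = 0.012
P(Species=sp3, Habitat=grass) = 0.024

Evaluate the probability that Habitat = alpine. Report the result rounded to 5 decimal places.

0.27300

P(Habitat=alpine) = 0.058 + 0.068 + 0.034 + 0.113 = 0.273.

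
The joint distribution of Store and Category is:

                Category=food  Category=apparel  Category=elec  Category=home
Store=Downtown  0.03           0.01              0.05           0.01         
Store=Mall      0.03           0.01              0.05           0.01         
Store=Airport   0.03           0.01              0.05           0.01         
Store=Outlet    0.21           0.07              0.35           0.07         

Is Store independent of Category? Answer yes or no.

Every cell satisfies P(Store,Category) = P(Store)·P(Category). For instance P(Store=Downtown) = 0.10, P(Category=apparel) = 0.10, and 0.10×0.10 = 0.01 matches the joint entry. So Store and Category are independent.

yes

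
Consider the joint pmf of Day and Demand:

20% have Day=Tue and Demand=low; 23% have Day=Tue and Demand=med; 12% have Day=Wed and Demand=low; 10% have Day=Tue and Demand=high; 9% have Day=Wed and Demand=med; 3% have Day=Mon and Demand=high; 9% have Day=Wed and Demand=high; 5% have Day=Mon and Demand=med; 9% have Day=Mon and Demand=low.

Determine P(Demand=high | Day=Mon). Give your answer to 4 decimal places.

P(Day=Mon) = 0.09 + 0.05 + 0.03 = 0.17.
P(Demand=high | Day=Mon) = 0.03/0.17 = 0.1765.

0.1765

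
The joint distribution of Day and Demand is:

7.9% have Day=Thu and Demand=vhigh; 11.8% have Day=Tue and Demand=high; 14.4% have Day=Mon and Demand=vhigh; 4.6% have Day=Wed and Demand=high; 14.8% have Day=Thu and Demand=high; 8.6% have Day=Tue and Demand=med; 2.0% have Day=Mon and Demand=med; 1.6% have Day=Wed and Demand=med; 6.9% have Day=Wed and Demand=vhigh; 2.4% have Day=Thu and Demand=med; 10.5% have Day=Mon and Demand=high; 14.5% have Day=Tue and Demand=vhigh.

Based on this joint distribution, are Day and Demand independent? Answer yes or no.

P(Day=Thu) = 0.251 and P(Demand=high) = 0.417, so their product is 0.10467, but P(Day=Thu, Demand=high) = 0.148. Since these differ, Day and Demand are not independent.

no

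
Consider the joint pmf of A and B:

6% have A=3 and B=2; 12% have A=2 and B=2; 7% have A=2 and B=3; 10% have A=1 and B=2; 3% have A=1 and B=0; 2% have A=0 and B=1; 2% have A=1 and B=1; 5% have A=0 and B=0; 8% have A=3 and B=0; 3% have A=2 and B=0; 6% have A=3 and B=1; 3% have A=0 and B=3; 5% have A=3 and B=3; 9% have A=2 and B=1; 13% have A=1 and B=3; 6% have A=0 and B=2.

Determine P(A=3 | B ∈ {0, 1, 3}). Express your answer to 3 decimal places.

P(B=0) = 0.05 + 0.03 + 0.03 + 0.08 = 0.19.
P(B=1) = 0.02 + 0.02 + 0.09 + 0.06 = 0.19.
P(B=3) = 0.03 + 0.13 + 0.07 + 0.05 = 0.28.
P(B ∈ {0, 1, 3}) = 0.19 + 0.19 + 0.28 = 0.66; P(A=3, B ∈ {0, 1, 3}) = 0.08 + 0.06 + 0.05 = 0.19.
P(A=3 | B ∈ {0, 1, 3}) = 0.19/0.66 = 0.288.

0.288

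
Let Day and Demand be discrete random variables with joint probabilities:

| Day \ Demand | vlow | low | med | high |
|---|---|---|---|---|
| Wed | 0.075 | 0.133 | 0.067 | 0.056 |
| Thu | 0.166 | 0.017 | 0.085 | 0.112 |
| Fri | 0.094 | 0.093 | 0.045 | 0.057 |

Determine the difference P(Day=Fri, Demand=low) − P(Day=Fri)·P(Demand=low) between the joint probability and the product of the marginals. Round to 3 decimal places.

0.023

P(Day=Fri) = 0.094 + 0.093 + 0.045 + 0.057 = 0.289.
P(Demand=low) = 0.133 + 0.017 + 0.093 = 0.243.
P(Day=Fri, Demand=low) − P(Day=Fri)P(Demand=low) = 0.093 − 0.289×0.243 = 0.023.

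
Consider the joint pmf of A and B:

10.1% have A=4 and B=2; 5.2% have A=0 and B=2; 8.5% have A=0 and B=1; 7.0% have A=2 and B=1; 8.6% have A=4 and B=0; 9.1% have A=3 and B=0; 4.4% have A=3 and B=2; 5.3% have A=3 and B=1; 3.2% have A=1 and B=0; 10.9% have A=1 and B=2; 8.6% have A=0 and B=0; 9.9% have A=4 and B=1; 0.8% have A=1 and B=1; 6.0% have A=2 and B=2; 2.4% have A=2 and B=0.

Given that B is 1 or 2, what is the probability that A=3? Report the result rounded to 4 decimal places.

P(B=1) = 0.085 + 0.008 + 0.070 + 0.053 + 0.099 = 0.315.
P(B=2) = 0.052 + 0.109 + 0.060 + 0.044 + 0.101 = 0.366.
P(B ∈ {1, 2}) = 0.315 + 0.366 = 0.681; P(A=3, B ∈ {1, 2}) = 0.053 + 0.044 = 0.097.
P(A=3 | B ∈ {1, 2}) = 0.097/0.681 = 0.1424.

0.1424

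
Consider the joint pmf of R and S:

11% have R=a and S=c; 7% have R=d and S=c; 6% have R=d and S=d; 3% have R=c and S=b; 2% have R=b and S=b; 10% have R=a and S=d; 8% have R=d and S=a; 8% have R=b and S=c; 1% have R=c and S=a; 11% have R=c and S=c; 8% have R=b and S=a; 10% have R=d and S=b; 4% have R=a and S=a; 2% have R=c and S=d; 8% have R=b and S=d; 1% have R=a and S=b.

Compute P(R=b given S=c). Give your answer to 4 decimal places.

P(S=c) = 0.11 + 0.08 + 0.11 + 0.07 = 0.37.
P(R=b | S=c) = 0.08/0.37 = 0.2162.

0.2162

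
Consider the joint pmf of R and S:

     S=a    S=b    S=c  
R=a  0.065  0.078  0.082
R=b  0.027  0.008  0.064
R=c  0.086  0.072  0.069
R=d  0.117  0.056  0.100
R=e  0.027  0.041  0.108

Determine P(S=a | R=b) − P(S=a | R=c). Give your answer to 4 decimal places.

P(R=b) = 0.027 + 0.008 + 0.064 = 0.099; P(S=a | R=b) = 0.027/0.099 = 0.27273.
P(R=c) = 0.086 + 0.072 + 0.069 = 0.227; P(S=a | R=c) = 0.086/0.227 = 0.37885.
Difference = -0.1061.

-0.1061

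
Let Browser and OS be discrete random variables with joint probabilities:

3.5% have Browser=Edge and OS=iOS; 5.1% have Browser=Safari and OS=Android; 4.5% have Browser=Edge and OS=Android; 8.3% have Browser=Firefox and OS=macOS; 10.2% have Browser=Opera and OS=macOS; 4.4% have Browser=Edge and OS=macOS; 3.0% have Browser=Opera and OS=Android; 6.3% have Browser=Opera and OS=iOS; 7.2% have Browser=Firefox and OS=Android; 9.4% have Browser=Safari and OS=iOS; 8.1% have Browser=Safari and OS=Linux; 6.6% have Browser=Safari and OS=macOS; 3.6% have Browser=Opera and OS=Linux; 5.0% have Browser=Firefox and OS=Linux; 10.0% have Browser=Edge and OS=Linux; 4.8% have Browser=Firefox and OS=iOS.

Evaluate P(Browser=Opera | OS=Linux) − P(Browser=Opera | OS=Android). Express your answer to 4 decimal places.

-0.0167

P(OS=Linux) = 0.050 + 0.081 + 0.100 + 0.036 = 0.267; P(Browser=Opera | OS=Linux) = 0.036/0.267 = 0.13483.
P(OS=Android) = 0.072 + 0.051 + 0.045 + 0.030 = 0.198; P(Browser=Opera | OS=Android) = 0.030/0.198 = 0.15152.
Difference = -0.0167.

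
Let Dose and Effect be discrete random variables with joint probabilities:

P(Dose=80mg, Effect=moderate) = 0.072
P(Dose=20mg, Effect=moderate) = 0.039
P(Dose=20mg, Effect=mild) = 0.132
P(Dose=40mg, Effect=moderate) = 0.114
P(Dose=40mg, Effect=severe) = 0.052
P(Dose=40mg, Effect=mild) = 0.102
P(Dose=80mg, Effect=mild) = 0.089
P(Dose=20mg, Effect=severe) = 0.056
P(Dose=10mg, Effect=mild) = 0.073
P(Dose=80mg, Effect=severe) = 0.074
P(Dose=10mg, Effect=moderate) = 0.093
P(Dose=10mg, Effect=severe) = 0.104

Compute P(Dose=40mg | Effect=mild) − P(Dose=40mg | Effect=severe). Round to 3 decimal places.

P(Effect=mild) = 0.073 + 0.132 + 0.102 + 0.089 = 0.396; P(Dose=40mg | Effect=mild) = 0.102/0.396 = 0.2576.
P(Effect=severe) = 0.104 + 0.056 + 0.052 + 0.074 = 0.286; P(Dose=40mg | Effect=severe) = 0.052/0.286 = 0.1818.
Difference = 0.076.

0.076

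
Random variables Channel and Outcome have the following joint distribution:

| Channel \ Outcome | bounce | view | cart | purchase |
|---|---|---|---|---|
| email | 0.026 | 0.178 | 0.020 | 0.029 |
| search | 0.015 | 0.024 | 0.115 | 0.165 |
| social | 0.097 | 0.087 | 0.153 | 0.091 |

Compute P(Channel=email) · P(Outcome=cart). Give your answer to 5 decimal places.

0.07286

P(Channel=email) = 0.026 + 0.178 + 0.020 + 0.029 = 0.253.
P(Outcome=cart) = 0.020 + 0.115 + 0.153 = 0.288.
Product: 0.253 × 0.288 = 0.07286.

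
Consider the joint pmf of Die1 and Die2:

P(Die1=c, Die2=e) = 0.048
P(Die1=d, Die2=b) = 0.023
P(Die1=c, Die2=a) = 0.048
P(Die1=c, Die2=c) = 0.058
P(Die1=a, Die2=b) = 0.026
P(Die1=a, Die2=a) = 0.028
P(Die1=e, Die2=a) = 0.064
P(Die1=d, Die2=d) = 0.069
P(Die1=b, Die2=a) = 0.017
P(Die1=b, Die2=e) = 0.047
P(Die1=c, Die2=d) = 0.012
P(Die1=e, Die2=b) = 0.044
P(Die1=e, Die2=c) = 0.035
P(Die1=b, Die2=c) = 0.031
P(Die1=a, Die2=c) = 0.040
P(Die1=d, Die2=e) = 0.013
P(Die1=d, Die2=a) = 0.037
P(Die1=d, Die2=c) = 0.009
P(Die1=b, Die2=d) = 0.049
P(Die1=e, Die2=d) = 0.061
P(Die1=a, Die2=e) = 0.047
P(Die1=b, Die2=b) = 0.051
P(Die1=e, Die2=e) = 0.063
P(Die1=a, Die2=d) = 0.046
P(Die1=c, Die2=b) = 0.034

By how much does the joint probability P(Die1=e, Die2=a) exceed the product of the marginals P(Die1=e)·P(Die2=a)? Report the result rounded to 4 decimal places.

P(Die1=e) = 0.064 + 0.044 + 0.035 + 0.061 + 0.063 = 0.267.
P(Die2=a) = 0.028 + 0.017 + 0.048 + 0.037 + 0.064 = 0.194.
P(Die1=e, Die2=a) − P(Die1=e)P(Die2=a) = 0.064 − 0.267×0.194 = 0.0122.

0.0122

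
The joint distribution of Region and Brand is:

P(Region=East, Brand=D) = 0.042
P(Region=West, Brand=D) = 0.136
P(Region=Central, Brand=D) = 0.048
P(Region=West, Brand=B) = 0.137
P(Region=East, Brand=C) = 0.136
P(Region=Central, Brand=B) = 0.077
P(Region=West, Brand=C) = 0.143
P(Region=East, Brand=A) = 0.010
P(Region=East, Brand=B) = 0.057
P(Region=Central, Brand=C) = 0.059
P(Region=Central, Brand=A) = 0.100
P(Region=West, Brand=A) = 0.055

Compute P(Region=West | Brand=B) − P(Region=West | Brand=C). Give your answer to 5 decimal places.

P(Brand=B) = 0.057 + 0.137 + 0.077 = 0.271; P(Region=West | Brand=B) = 0.137/0.271 = 0.505535.
P(Brand=C) = 0.136 + 0.143 + 0.059 = 0.338; P(Region=West | Brand=C) = 0.143/0.338 = 0.423077.
Difference = 0.08246.

0.08246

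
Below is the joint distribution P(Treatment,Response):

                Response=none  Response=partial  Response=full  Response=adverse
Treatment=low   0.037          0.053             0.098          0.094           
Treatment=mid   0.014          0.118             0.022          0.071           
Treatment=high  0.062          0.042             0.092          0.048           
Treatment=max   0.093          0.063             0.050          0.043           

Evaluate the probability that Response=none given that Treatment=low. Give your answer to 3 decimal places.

0.131

P(Treatment=low) = 0.037 + 0.053 + 0.098 + 0.094 = 0.282.
P(Response=none | Treatment=low) = 0.037/0.282 = 0.131.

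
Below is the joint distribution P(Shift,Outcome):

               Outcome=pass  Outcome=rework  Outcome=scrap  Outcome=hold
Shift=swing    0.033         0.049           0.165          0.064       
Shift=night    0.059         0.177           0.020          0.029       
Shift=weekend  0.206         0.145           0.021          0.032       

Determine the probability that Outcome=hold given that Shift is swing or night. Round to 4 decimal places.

0.1560

P(Shift=swing) = 0.033 + 0.049 + 0.165 + 0.064 = 0.311.
P(Shift=night) = 0.059 + 0.177 + 0.020 + 0.029 = 0.285.
P(Shift ∈ {swing, night}) = 0.311 + 0.285 = 0.596; P(Outcome=hold, Shift ∈ {swing, night}) = 0.064 + 0.029 = 0.093.
P(Outcome=hold | Shift ∈ {swing, night}) = 0.093/0.596 = 0.1560.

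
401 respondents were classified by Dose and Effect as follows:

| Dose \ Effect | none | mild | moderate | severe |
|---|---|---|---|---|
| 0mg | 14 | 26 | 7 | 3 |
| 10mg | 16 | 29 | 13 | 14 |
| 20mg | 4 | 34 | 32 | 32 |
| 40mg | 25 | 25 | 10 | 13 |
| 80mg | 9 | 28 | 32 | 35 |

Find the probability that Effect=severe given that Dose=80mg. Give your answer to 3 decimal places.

0.337

Total with Dose=80mg: 9 + 28 + 32 + 35 = 104.
P(Effect=severe | Dose=80mg) = 35/104 = 0.337.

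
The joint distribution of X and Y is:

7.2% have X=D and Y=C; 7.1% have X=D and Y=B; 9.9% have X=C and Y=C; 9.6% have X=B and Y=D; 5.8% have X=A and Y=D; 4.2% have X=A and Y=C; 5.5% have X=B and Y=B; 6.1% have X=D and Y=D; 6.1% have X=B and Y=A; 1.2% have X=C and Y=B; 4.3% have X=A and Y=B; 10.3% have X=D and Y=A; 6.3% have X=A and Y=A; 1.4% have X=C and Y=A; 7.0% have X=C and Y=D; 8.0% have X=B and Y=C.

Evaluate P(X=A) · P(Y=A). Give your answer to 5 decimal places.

P(X=A) = 0.063 + 0.043 + 0.042 + 0.058 = 0.206.
P(Y=A) = 0.063 + 0.061 + 0.014 + 0.103 = 0.241.
Product: 0.206 × 0.241 = 0.04965.

0.04965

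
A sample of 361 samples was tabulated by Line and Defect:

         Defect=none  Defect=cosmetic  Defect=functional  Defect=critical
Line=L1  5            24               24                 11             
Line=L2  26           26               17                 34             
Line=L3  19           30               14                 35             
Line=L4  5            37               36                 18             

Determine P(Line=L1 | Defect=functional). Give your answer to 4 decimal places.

0.2637

Total with Defect=functional: 24 + 17 + 14 + 36 = 91.
P(Line=L1 | Defect=functional) = 24/91 = 0.2637.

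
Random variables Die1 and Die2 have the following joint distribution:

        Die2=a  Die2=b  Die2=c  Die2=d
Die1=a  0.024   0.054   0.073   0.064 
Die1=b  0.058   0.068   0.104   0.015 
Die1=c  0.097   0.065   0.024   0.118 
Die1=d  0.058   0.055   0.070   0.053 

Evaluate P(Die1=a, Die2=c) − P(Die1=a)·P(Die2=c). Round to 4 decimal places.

0.0147

P(Die1=a) = 0.024 + 0.054 + 0.073 + 0.064 = 0.215.
P(Die2=c) = 0.073 + 0.104 + 0.024 + 0.070 = 0.271.
P(Die1=a, Die2=c) − P(Die1=a)P(Die2=c) = 0.073 − 0.215×0.271 = 0.0147.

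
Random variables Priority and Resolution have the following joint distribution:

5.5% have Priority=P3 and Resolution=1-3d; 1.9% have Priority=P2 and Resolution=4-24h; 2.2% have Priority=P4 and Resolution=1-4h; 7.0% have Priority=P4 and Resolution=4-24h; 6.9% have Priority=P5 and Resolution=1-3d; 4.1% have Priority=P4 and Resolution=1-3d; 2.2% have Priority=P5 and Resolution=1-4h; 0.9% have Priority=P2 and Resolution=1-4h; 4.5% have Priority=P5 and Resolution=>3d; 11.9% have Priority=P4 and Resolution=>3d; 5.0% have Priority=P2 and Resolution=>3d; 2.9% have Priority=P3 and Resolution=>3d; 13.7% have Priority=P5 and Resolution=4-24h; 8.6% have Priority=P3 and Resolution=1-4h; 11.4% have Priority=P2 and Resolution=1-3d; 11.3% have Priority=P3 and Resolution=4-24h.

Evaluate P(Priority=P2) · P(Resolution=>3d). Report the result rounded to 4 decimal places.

P(Priority=P2) = 0.009 + 0.019 + 0.114 + 0.050 = 0.192.
P(Resolution=>3d) = 0.050 + 0.029 + 0.119 + 0.045 = 0.243.
Product: 0.192 × 0.243 = 0.0467.

0.0467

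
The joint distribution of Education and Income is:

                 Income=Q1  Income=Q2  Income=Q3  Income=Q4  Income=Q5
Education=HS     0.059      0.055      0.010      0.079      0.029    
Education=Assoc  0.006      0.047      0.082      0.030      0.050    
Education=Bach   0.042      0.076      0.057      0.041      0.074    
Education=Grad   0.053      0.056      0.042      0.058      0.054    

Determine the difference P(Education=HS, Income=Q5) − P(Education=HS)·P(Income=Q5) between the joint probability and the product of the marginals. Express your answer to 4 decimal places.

P(Education=HS) = 0.059 + 0.055 + 0.010 + 0.079 + 0.029 = 0.232.
P(Income=Q5) = 0.029 + 0.050 + 0.074 + 0.054 = 0.207.
P(Education=HS, Income=Q5) − P(Education=HS)P(Income=Q5) = 0.029 − 0.232×0.207 = -0.0190.

-0.0190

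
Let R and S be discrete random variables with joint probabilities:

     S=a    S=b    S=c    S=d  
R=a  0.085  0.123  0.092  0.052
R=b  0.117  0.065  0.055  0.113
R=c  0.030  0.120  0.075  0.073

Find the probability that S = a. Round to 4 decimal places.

0.2320

P(S=a) = 0.085 + 0.117 + 0.030 = 0.232.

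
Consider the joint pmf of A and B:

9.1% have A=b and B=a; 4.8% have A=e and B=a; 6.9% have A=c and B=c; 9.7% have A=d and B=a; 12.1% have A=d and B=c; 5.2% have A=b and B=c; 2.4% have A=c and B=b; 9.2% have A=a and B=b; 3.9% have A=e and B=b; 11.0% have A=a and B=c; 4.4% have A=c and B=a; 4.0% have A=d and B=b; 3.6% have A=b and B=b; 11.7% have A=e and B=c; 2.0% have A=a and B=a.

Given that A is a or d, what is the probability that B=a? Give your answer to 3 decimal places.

P(A=a) = 0.020 + 0.092 + 0.110 = 0.222.
P(A=d) = 0.097 + 0.040 + 0.121 = 0.258.
P(A ∈ {a, d}) = 0.222 + 0.258 = 0.480; P(B=a, A ∈ {a, d}) = 0.020 + 0.097 = 0.117.
P(B=a | A ∈ {a, d}) = 0.117/0.480 = 0.244.

0.244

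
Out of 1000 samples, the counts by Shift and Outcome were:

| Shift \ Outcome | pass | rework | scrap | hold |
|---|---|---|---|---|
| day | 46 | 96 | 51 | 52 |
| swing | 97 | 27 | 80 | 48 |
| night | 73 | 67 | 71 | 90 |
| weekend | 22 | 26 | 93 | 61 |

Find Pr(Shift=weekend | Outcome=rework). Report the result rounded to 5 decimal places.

0.12037

Total with Outcome=rework: 96 + 27 + 67 + 26 = 216.
P(Shift=weekend | Outcome=rework) = 26/216 = 0.12037.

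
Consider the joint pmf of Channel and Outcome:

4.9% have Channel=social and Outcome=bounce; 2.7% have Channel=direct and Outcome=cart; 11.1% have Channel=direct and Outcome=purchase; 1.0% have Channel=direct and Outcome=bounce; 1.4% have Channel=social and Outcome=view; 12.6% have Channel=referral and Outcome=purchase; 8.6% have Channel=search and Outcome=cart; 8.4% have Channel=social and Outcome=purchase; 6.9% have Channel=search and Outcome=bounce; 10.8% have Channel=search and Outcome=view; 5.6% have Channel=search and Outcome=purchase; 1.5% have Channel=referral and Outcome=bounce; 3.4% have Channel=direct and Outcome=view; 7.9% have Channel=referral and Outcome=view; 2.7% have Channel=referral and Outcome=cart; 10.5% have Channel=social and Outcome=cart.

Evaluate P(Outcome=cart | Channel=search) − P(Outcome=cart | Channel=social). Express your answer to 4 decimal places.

-0.1471

P(Channel=search) = 0.069 + 0.108 + 0.086 + 0.056 = 0.319; P(Outcome=cart | Channel=search) = 0.086/0.319 = 0.26959.
P(Channel=social) = 0.049 + 0.014 + 0.105 + 0.084 = 0.252; P(Outcome=cart | Channel=social) = 0.105/0.252 = 0.41667.
Difference = -0.1471.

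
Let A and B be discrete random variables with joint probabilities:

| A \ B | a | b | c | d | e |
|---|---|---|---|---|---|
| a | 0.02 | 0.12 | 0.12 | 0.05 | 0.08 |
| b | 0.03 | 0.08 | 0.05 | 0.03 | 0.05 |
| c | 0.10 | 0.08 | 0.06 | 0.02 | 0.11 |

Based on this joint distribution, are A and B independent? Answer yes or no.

no

P(A=c) = 0.37 and P(B=a) = 0.15, so their product is 0.0555, but P(A=c, B=a) = 0.10. Since these differ, A and B are not independent.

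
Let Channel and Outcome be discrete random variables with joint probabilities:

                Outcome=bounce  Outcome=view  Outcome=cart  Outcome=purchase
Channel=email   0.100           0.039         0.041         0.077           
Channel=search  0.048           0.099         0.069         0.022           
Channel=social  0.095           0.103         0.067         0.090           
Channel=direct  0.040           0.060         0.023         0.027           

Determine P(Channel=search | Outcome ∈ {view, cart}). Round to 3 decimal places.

P(Outcome=view) = 0.039 + 0.099 + 0.103 + 0.060 = 0.301.
P(Outcome=cart) = 0.041 + 0.069 + 0.067 + 0.023 = 0.200.
P(Outcome ∈ {view, cart}) = 0.301 + 0.200 = 0.501; P(Channel=search, Outcome ∈ {view, cart}) = 0.099 + 0.069 = 0.168.
P(Channel=search | Outcome ∈ {view, cart}) = 0.168/0.501 = 0.335.

0.335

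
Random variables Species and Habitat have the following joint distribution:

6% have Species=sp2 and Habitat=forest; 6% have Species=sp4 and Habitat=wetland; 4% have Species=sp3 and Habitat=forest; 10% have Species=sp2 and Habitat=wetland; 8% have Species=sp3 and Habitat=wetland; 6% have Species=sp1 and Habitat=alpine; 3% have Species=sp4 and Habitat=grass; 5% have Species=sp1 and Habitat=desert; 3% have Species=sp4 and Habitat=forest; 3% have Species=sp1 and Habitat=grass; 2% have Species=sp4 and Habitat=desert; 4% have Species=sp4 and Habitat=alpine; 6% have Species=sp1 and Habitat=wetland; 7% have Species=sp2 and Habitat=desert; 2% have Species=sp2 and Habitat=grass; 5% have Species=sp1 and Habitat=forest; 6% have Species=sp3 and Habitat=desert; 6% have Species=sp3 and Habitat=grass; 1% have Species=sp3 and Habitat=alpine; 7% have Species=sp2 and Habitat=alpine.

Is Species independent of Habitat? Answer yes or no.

P(Species=sp3) = 0.25 and P(Habitat=alpine) = 0.18, so their product is 0.0450, but P(Species=sp3, Habitat=alpine) = 0.01. Since these differ, Species and Habitat are not independent.

no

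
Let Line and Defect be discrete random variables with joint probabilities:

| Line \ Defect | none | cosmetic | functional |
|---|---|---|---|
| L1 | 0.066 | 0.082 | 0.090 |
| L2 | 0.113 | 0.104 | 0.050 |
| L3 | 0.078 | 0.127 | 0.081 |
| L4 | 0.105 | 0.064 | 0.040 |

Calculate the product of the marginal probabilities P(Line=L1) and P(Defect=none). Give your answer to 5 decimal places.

0.08616

P(Line=L1) = 0.066 + 0.082 + 0.090 = 0.238.
P(Defect=none) = 0.066 + 0.113 + 0.078 + 0.105 = 0.362.
Product: 0.238 × 0.362 = 0.08616.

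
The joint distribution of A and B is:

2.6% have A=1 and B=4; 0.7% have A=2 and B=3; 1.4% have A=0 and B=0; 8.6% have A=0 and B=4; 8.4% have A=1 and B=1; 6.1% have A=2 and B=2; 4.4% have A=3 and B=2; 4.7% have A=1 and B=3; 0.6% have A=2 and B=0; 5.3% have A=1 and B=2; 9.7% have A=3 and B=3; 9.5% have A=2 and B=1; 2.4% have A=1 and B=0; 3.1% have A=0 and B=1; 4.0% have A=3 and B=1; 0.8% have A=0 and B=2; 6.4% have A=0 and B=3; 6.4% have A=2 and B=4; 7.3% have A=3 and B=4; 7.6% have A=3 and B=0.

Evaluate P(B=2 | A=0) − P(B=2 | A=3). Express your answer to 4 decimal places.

P(A=0) = 0.014 + 0.031 + 0.008 + 0.064 + 0.086 = 0.203; P(B=2 | A=0) = 0.008/0.203 = 0.03941.
P(A=3) = 0.076 + 0.040 + 0.044 + 0.097 + 0.073 = 0.330; P(B=2 | A=3) = 0.044/0.330 = 0.13333.
Difference = -0.0939.

-0.0939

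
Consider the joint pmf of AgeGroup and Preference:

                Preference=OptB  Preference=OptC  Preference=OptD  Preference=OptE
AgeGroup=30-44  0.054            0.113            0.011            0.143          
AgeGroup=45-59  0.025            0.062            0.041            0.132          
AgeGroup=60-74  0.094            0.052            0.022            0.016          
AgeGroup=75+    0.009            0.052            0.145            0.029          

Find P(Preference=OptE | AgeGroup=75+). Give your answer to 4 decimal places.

P(AgeGroup=75+) = 0.009 + 0.052 + 0.145 + 0.029 = 0.235.
P(Preference=OptE | AgeGroup=75+) = 0.029/0.235 = 0.1234.

0.1234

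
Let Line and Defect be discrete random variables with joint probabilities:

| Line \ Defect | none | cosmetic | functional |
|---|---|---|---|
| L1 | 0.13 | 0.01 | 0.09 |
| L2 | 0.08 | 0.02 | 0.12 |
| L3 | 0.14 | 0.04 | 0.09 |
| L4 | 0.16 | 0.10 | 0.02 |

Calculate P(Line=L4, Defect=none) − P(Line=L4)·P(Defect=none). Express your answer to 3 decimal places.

P(Line=L4) = 0.16 + 0.10 + 0.02 = 0.28.
P(Defect=none) = 0.13 + 0.08 + 0.14 + 0.16 = 0.51.
P(Line=L4, Defect=none) − P(Line=L4)P(Defect=none) = 0.16 − 0.28×0.51 = 0.017.

0.017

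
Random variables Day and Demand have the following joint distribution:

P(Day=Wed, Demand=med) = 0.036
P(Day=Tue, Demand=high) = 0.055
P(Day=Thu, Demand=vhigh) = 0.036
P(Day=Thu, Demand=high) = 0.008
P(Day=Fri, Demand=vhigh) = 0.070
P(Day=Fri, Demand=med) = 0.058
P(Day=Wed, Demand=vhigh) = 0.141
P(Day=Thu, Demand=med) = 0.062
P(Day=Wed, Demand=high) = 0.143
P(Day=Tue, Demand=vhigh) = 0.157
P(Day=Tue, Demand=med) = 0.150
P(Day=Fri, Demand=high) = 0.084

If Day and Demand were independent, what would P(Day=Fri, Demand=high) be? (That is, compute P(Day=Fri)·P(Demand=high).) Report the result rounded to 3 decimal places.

P(Day=Fri) = 0.058 + 0.084 + 0.070 = 0.212.
P(Demand=high) = 0.055 + 0.143 + 0.008 + 0.084 = 0.290.
Product: 0.212 × 0.290 = 0.061.

0.061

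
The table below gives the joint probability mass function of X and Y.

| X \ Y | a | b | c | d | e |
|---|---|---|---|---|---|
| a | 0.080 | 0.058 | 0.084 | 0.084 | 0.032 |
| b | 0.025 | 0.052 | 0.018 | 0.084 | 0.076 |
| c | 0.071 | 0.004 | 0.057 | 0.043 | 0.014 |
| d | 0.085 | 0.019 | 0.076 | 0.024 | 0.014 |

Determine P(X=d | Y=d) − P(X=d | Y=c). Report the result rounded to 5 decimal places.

-0.22128

P(Y=d) = 0.084 + 0.084 + 0.043 + 0.024 = 0.235; P(X=d | Y=d) = 0.024/0.235 = 0.102128.
P(Y=c) = 0.084 + 0.018 + 0.057 + 0.076 = 0.235; P(X=d | Y=c) = 0.076/0.235 = 0.323404.
Difference = -0.22128.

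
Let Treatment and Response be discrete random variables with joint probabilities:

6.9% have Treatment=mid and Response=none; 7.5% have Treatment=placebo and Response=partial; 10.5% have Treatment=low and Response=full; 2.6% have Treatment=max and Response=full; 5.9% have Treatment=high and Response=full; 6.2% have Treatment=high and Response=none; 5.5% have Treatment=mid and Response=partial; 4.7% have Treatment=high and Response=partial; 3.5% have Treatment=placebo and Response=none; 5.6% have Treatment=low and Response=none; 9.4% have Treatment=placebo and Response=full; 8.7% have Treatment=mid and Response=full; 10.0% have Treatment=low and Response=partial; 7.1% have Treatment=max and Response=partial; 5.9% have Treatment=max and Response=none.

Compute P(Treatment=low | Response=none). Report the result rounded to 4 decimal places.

P(Response=none) = 0.035 + 0.056 + 0.069 + 0.062 + 0.059 = 0.281.
P(Treatment=low | Response=none) = 0.056/0.281 = 0.1993.

0.1993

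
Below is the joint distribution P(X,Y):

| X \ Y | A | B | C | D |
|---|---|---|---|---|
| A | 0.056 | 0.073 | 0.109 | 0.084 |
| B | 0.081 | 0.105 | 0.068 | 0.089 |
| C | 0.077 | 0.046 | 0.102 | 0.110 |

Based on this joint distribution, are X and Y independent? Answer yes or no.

P(X=C) = 0.335 and P(Y=B) = 0.224, so their product is 0.07504, but P(X=C, Y=B) = 0.046. Since these differ, X and Y are not independent.

no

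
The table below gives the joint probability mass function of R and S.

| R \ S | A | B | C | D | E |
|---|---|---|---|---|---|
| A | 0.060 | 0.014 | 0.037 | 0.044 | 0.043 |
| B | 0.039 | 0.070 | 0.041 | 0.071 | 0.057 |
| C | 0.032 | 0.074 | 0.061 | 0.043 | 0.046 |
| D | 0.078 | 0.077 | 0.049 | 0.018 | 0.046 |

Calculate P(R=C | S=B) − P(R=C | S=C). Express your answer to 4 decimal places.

-0.0096

P(S=B) = 0.014 + 0.070 + 0.074 + 0.077 = 0.235; P(R=C | S=B) = 0.074/0.235 = 0.31489.
P(S=C) = 0.037 + 0.041 + 0.061 + 0.049 = 0.188; P(R=C | S=C) = 0.061/0.188 = 0.32447.
Difference = -0.0096.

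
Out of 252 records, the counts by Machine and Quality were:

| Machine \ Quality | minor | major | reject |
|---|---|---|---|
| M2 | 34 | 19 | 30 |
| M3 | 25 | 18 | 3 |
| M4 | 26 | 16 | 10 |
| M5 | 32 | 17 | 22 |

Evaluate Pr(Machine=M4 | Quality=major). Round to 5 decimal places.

Total with Quality=major: 19 + 18 + 16 + 17 = 70.
P(Machine=M4 | Quality=major) = 16/70 = 0.22857.

0.22857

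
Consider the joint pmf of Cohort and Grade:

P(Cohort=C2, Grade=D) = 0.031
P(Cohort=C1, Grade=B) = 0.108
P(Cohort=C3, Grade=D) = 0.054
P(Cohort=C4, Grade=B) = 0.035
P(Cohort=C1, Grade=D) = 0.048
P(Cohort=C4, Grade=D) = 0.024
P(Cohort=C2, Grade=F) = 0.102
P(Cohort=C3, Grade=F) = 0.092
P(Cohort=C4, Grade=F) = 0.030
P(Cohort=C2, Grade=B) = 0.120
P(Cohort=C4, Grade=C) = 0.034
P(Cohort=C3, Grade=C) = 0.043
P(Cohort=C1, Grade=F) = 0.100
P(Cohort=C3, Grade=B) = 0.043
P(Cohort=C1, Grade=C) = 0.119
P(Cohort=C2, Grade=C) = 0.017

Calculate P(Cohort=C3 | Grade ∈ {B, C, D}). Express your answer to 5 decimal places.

P(Grade=B) = 0.108 + 0.120 + 0.043 + 0.035 = 0.306.
P(Grade=C) = 0.119 + 0.017 + 0.043 + 0.034 = 0.213.
P(Grade=D) = 0.048 + 0.031 + 0.054 + 0.024 = 0.157.
P(Grade ∈ {B, C, D}) = 0.306 + 0.213 + 0.157 = 0.676; P(Cohort=C3, Grade ∈ {B, C, D}) = 0.043 + 0.043 + 0.054 = 0.140.
P(Cohort=C3 | Grade ∈ {B, C, D}) = 0.140/0.676 = 0.20710.

0.20710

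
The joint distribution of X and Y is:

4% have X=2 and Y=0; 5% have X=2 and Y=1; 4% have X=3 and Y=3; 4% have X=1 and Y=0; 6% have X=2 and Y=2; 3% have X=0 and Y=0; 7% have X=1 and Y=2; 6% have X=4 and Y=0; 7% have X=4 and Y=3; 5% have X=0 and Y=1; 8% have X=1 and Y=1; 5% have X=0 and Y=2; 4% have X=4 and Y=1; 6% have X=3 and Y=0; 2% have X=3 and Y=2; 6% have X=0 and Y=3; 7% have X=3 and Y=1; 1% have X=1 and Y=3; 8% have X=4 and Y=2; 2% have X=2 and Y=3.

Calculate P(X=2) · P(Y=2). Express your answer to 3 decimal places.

P(X=2) = 0.04 + 0.05 + 0.06 + 0.02 = 0.17.
P(Y=2) = 0.05 + 0.07 + 0.06 + 0.02 + 0.08 = 0.28.
Product: 0.17 × 0.28 = 0.048.

0.048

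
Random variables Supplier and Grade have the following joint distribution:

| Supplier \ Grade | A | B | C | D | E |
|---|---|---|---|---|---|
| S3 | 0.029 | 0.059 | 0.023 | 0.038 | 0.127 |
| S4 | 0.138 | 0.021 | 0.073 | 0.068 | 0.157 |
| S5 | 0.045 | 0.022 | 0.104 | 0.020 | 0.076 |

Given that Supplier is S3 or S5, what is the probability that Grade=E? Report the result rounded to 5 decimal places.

P(Supplier=S3) = 0.029 + 0.059 + 0.023 + 0.038 + 0.127 = 0.276.
P(Supplier=S5) = 0.045 + 0.022 + 0.104 + 0.020 + 0.076 = 0.267.
P(Supplier ∈ {S3, S5}) = 0.276 + 0.267 = 0.543; P(Grade=E, Supplier ∈ {S3, S5}) = 0.127 + 0.076 = 0.203.
P(Grade=E | Supplier ∈ {S3, S5}) = 0.203/0.543 = 0.37385.

0.37385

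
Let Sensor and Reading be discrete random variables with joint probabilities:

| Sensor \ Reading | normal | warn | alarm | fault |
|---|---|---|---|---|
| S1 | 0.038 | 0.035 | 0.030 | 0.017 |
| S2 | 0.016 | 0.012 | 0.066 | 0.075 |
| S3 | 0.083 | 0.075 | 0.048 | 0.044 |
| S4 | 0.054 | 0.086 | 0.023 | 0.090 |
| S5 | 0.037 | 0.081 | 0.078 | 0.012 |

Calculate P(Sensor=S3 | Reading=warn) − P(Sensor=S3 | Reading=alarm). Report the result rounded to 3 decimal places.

0.064

P(Reading=warn) = 0.035 + 0.012 + 0.075 + 0.086 + 0.081 = 0.289; P(Sensor=S3 | Reading=warn) = 0.075/0.289 = 0.2595.
P(Reading=alarm) = 0.030 + 0.066 + 0.048 + 0.023 + 0.078 = 0.245; P(Sensor=S3 | Reading=alarm) = 0.048/0.245 = 0.1959.
Difference = 0.064.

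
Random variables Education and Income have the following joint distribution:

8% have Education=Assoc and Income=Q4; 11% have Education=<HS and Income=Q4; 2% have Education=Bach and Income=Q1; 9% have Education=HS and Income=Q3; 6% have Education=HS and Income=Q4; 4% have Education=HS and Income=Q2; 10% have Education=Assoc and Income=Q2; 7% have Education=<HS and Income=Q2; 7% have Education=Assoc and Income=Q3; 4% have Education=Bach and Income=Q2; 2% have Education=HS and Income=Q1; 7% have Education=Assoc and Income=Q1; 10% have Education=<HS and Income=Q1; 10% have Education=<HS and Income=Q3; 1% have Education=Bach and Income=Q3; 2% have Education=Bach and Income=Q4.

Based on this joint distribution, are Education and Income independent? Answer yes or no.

no

P(Education=HS) = 0.21 and P(Income=Q3) = 0.27, so their product is 0.0567, but P(Education=HS, Income=Q3) = 0.09. Since these differ, Education and Income are not independent.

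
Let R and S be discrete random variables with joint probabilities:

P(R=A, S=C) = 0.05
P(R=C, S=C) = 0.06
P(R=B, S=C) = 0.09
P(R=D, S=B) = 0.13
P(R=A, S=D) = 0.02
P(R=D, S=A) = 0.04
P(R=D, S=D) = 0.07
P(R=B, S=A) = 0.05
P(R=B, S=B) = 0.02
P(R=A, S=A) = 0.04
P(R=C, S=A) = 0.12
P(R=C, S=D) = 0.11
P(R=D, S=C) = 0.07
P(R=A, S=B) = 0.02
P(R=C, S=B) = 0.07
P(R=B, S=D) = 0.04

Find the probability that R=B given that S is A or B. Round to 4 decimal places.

P(S=A) = 0.04 + 0.05 + 0.12 + 0.04 = 0.25.
P(S=B) = 0.02 + 0.02 + 0.07 + 0.13 = 0.24.
P(S ∈ {A, B}) = 0.25 + 0.24 = 0.49; P(R=B, S ∈ {A, B}) = 0.05 + 0.02 = 0.07.
P(R=B | S ∈ {A, B}) = 0.07/0.49 = 0.1429.

0.1429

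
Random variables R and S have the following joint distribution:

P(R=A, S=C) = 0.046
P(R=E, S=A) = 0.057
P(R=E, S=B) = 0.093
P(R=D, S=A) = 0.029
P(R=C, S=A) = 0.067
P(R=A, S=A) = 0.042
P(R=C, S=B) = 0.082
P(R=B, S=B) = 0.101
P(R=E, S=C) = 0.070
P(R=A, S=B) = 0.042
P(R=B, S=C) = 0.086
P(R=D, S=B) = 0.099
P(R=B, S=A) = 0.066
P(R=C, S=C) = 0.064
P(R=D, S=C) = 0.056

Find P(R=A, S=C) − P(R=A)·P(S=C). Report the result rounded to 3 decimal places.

P(R=A) = 0.042 + 0.042 + 0.046 = 0.130.
P(S=C) = 0.046 + 0.086 + 0.064 + 0.056 + 0.070 = 0.322.
P(R=A, S=C) − P(R=A)P(S=C) = 0.046 − 0.130×0.322 = 0.004.

0.004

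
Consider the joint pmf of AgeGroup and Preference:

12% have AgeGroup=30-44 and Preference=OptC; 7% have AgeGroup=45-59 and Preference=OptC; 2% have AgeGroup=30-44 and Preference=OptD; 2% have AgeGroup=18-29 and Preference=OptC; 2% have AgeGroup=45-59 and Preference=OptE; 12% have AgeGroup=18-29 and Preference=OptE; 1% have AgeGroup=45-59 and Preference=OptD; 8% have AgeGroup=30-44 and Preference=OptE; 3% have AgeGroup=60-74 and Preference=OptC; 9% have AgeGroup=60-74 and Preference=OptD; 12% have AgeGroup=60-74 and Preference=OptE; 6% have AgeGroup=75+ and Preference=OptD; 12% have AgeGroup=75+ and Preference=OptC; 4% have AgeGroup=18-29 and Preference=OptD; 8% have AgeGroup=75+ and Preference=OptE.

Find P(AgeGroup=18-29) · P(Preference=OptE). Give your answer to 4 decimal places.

0.0756

P(AgeGroup=18-29) = 0.02 + 0.04 + 0.12 = 0.18.
P(Preference=OptE) = 0.12 + 0.08 + 0.02 + 0.12 + 0.08 = 0.42.
Product: 0.18 × 0.42 = 0.0756.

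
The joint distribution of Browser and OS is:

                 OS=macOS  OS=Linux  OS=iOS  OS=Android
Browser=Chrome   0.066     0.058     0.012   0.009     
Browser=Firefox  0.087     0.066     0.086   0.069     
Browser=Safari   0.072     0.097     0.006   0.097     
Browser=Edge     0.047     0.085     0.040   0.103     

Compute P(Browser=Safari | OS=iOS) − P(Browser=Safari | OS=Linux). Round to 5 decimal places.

-0.27533

P(OS=iOS) = 0.012 + 0.086 + 0.006 + 0.040 = 0.144; P(Browser=Safari | OS=iOS) = 0.006/0.144 = 0.041667.
P(OS=Linux) = 0.058 + 0.066 + 0.097 + 0.085 = 0.306; P(Browser=Safari | OS=Linux) = 0.097/0.306 = 0.316993.
Difference = -0.27533.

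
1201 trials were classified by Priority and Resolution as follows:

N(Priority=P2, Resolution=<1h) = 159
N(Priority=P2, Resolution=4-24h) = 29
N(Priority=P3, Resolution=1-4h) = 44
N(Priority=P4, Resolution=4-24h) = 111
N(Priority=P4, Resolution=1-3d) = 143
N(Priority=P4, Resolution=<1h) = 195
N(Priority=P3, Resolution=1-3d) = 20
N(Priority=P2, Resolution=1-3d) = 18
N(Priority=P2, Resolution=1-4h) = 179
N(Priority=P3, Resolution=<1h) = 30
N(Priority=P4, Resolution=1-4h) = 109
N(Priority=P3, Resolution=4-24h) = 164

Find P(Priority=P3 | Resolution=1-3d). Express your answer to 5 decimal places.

Total with Resolution=1-3d: 18 + 20 + 143 = 181.
P(Priority=P3 | Resolution=1-3d) = 20/181 = 0.11050.

0.11050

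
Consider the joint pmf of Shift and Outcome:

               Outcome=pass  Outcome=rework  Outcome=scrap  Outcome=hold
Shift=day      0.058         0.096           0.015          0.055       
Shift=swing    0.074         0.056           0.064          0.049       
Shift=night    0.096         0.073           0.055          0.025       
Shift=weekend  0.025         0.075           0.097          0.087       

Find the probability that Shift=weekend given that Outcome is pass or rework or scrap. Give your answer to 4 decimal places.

P(Outcome=pass) = 0.058 + 0.074 + 0.096 + 0.025 = 0.253.
P(Outcome=rework) = 0.096 + 0.056 + 0.073 + 0.075 = 0.300.
P(Outcome=scrap) = 0.015 + 0.064 + 0.055 + 0.097 = 0.231.
P(Outcome ∈ {pass, rework, scrap}) = 0.253 + 0.300 + 0.231 = 0.784; P(Shift=weekend, Outcome ∈ {pass, rework, scrap}) = 0.025 + 0.075 + 0.097 = 0.197.
P(Shift=weekend | Outcome ∈ {pass, rework, scrap}) = 0.197/0.784 = 0.2513.

0.2513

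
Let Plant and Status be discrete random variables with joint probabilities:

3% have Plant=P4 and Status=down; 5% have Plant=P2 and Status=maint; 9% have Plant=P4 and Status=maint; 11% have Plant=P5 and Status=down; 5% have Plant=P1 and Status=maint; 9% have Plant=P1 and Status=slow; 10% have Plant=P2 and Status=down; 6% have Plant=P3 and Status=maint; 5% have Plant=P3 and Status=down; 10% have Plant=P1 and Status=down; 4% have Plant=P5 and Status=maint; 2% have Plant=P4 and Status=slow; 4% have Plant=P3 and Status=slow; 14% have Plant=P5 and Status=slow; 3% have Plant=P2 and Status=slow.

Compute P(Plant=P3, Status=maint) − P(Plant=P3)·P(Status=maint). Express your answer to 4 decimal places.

P(Plant=P3) = 0.04 + 0.05 + 0.06 = 0.15.
P(Status=maint) = 0.05 + 0.05 + 0.06 + 0.09 + 0.04 = 0.29.
P(Plant=P3, Status=maint) − P(Plant=P3)P(Status=maint) = 0.06 − 0.15×0.29 = 0.0165.

0.0165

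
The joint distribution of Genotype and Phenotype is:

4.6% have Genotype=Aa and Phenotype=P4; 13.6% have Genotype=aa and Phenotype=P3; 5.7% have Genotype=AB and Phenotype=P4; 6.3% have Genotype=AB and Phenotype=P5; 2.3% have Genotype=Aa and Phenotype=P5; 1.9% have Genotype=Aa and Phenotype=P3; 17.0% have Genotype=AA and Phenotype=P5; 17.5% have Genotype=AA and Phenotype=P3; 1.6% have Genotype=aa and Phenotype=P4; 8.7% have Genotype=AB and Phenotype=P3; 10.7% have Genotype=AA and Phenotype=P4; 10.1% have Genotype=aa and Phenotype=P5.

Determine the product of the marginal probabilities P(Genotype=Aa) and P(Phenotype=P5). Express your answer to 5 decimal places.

0.03142

P(Genotype=Aa) = 0.019 + 0.046 + 0.023 = 0.088.
P(Phenotype=P5) = 0.170 + 0.023 + 0.101 + 0.063 = 0.357.
Product: 0.088 × 0.357 = 0.03142.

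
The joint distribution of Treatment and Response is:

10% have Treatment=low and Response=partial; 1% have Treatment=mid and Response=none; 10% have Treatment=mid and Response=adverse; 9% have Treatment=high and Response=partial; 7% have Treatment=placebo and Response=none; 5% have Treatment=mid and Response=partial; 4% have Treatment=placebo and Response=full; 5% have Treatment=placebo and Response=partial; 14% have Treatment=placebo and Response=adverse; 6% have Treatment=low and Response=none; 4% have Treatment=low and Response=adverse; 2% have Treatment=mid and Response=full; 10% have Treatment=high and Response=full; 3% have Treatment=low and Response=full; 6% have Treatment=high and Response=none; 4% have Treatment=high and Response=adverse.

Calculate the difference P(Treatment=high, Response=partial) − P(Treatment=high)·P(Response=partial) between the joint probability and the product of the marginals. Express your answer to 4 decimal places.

0.0059

P(Treatment=high) = 0.06 + 0.09 + 0.10 + 0.04 = 0.29.
P(Response=partial) = 0.05 + 0.10 + 0.05 + 0.09 = 0.29.
P(Treatment=high, Response=partial) − P(Treatment=high)P(Response=partial) = 0.09 − 0.29×0.29 = 0.0059.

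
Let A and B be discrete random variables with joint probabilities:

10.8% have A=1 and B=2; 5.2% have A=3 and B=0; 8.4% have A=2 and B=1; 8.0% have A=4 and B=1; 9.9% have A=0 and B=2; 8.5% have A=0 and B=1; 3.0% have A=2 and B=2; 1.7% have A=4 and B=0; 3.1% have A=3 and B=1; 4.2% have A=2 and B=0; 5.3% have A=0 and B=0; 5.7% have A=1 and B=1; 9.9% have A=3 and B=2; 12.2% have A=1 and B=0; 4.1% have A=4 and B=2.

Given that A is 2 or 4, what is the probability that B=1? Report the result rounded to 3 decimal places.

0.558

P(A=2) = 0.042 + 0.084 + 0.030 = 0.156.
P(A=4) = 0.017 + 0.080 + 0.041 = 0.138.
P(A ∈ {2, 4}) = 0.156 + 0.138 = 0.294; P(B=1, A ∈ {2, 4}) = 0.084 + 0.080 = 0.164.
P(B=1 | A ∈ {2, 4}) = 0.164/0.294 = 0.558.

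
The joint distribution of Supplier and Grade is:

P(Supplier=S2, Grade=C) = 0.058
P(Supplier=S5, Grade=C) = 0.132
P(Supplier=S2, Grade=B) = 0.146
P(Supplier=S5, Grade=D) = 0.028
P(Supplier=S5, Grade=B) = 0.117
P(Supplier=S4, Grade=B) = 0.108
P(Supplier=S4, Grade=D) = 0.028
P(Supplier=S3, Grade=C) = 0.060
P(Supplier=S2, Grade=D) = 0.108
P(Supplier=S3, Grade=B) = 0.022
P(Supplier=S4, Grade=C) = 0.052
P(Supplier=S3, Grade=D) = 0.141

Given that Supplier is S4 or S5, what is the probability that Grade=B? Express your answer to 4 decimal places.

0.4839

P(Supplier=S4) = 0.108 + 0.052 + 0.028 = 0.188.
P(Supplier=S5) = 0.117 + 0.132 + 0.028 = 0.277.
P(Supplier ∈ {S4, S5}) = 0.188 + 0.277 = 0.465; P(Grade=B, Supplier ∈ {S4, S5}) = 0.108 + 0.117 = 0.225.
P(Grade=B | Supplier ∈ {S4, S5}) = 0.225/0.465 = 0.4839.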